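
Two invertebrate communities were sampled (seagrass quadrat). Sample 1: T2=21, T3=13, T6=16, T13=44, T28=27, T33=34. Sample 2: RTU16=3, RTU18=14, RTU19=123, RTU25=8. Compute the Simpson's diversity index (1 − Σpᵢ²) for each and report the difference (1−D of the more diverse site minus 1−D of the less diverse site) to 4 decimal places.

0.5079

Sample 1: N=155, proportions 0.1354839, 0.083871, 0.1032258, 0.283871, 0.1741935, 0.2193548, giving 1−D = 0.8049116 (working shown to 7 dp, full precision carried).
Sample 2: N=148, proportions 0.0202703, 0.0945946, 0.8310811, 0.0540541, giving 1−D = 0.2970234.
Difference = |0.8049116 − 0.2970234| = 0.5078882, i.e. 0.5079 to 4 decimal places.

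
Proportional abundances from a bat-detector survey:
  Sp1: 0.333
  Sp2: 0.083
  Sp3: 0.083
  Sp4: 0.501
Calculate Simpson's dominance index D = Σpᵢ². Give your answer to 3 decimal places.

0.376

D = 0.333² + 0.083² + 0.083² + 0.501² = 0.11089 + 0.00689 + 0.00689 + 0.25100 = 0.37567 (working shown to 5 dp, full precision carried).
To 3 decimal places, D = 0.376.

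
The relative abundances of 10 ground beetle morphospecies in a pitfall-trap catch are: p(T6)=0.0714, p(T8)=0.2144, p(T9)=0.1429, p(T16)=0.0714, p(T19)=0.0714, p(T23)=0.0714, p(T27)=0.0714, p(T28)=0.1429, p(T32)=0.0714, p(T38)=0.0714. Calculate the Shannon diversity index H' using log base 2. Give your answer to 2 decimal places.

Each pᵢ log₂ pᵢ term (working shown to 4 dp, full precision carried): 0.0714×(-3.8079)=-0.2719, 0.2144×(-2.2216)=-0.4763, 0.1429×(-2.8069)=-0.4011, 0.0714×(-3.8079)=-0.2719, 0.0714×(-3.8079)=-0.2719, 0.0714×(-3.8079)=-0.2719, 0.0714×(-3.8079)=-0.2719, 0.1429×(-2.8069)=-0.4011, 0.0714×(-3.8079)=-0.2719, 0.0714×(-3.8079)=-0.2719.
Sum = -3.1817, so H' = 3.18.

3.18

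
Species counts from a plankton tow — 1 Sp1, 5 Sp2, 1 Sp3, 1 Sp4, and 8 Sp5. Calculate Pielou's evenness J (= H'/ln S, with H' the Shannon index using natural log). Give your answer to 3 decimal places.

Total N = 1+5+1+1+8 = 16, so the proportions are 0.0625, 0.3125, 0.0625, 0.0625, 0.5 (working shown to 5 dp, full precision carried).
H' = −Σ pᵢ ln pᵢ = −((-0.17329) + (-0.36348) + (-0.17329) + (-0.17329) + (-0.34657)) = 1.22992.
With S = 5 species, ln S = 1.60944, so J = 1.22992/1.60944 = 0.76419, i.e. 0.764 to 3 decimal places.

0.764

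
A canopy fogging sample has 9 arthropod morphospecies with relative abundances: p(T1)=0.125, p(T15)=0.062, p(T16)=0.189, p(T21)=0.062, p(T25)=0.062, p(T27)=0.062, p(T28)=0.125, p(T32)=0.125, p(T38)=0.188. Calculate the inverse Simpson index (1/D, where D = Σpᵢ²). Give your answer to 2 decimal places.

7.50

D = 0.125² + 0.062² + 0.189² + 0.062² + 0.062² + 0.062² + 0.125² + 0.125² + 0.188² = 0.015625 + 0.003844 + 0.035721 + 0.003844 + 0.003844 + 0.003844 + 0.015625 + 0.015625 + 0.035344 = 0.133316 (working shown to 6 dp, full precision carried).
So 1/D = 7.5010, i.e. 7.50 to 2 decimal places.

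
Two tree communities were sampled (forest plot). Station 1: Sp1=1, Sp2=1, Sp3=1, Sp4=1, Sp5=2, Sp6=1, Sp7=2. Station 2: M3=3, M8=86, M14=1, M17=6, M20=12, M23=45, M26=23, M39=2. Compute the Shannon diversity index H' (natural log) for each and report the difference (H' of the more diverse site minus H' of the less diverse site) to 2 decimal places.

0.48

Station 1: N=9, proportions 0.1111, 0.1111, 0.1111, 0.1111, 0.2222, 0.1111, 0.2222, giving H' = 1.8892 (working shown to 4 dp, full precision carried).
Station 2: N=178, proportions 0.0169, 0.4831, 0.0056, 0.0337, 0.0674, 0.2528, 0.1292, 0.0112, giving H' = 1.4080.
Difference = |1.8892 − 1.4080| = 0.4812, i.e. 0.48 to 2 decimal places.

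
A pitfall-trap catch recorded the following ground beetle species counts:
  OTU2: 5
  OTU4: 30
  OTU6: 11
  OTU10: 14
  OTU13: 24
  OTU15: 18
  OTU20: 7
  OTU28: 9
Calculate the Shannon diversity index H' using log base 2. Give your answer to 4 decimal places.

Total N = 5+30+11+14+24+18+7+9 = 118, so the proportions are 0.042373, 0.254237, 0.09322, 0.118644, 0.20339, 0.152542, 0.059322, 0.076271 (working shown to 6 dp, full precision carried).
Each pᵢ log₂ pᵢ term: 0.042373×(-4.560715)=-0.193251, 0.254237×(-1.975752)=-0.502310, 0.09322×(-3.423211)=-0.319113, 0.118644×(-3.075288)=-0.364865, 0.20339×(-2.297681)=-0.467325, 0.152542×(-2.712718)=-0.413804, 0.059322×(-4.075288)=-0.241754, 0.076271×(-3.712718)=-0.283173.
Sum = -2.785595, so H' = 2.7856.

2.7856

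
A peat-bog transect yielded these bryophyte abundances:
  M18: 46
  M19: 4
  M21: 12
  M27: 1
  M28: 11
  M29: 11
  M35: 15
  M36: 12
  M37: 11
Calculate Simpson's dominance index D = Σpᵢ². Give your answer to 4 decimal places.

0.1989

Total N = 46+4+12+1+11+11+15+12+11 = 123, so the proportions are 0.373984, 0.03252, 0.097561, 0.00813, 0.089431, 0.089431, 0.121951, 0.097561, 0.089431 (working shown to 6 dp, full precision carried).
D = 0.373984² + 0.03252² + 0.097561² + 0.00813² + 0.089431² + 0.089431² + 0.121951² + 0.097561² + 0.089431² = 0.139864 + 0.001058 + 0.009518 + 0.000066 + 0.007998 + 0.007998 + 0.014872 + 0.009518 + 0.007998 = 0.198890.
To 4 decimal places, D = 0.1989.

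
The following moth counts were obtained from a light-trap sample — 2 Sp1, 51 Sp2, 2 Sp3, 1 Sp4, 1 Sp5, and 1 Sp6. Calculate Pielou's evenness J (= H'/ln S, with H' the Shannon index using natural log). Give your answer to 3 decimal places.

Total N = 2+51+2+1+1+1 = 58, so the proportions are 0.03448, 0.87931, 0.03448, 0.01724, 0.01724, 0.01724 (working shown to 5 dp, full precision carried).
H' = −Σ pᵢ ln pᵢ = −((-0.11611) + (-0.11309) + (-0.11611) + (-0.07001) + (-0.07001) + (-0.07001)) = 0.55534.
With S = 6 species, ln S = 1.79176, so J = 0.55534/1.79176 = 0.30994, i.e. 0.310 to 3 decimal places.

0.310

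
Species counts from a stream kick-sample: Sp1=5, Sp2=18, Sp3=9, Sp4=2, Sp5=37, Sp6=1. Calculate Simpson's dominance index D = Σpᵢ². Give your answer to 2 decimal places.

0.35

Total N = 5+18+9+2+37+1 = 72, so the proportions are 0.0694, 0.25, 0.125, 0.0278, 0.5139, 0.0139 (working shown to 4 dp, full precision carried).
D = 0.0694² + 0.25² + 0.125² + 0.0278² + 0.5139² + 0.0139² = 0.0048 + 0.0625 + 0.0156 + 0.0008 + 0.2641 + 0.0002 = 0.3480.
To 2 decimal places, D = 0.35.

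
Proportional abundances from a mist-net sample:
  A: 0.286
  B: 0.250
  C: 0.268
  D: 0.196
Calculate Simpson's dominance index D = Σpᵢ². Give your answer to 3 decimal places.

0.255

D = 0.286² + 0.25² + 0.268² + 0.196² = 0.08180 + 0.06250 + 0.07182 + 0.03842 = 0.25454 (working shown to 5 dp, full precision carried).
To 3 decimal places, D = 0.255.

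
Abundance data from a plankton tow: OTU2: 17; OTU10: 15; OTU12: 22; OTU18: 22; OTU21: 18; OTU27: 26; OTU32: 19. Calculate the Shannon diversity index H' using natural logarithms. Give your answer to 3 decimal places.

1.931

Total N = 17+15+22+22+18+26+19 = 139, so the proportions are 0.1223, 0.10791, 0.15827, 0.15827, 0.1295, 0.18705, 0.13669 (working shown to 5 dp, full precision carried).
Each pᵢ ln pᵢ term: 0.1223×(-2.10126)=-0.25699, 0.10791×(-2.22642)=-0.24026, 0.15827×(-1.84343)=-0.29177, 0.15827×(-1.84343)=-0.29177, 0.1295×(-2.04410)=-0.26470, 0.18705×(-1.67638)=-0.31357, 0.13669×(-1.99003)=-0.27202.
Sum = -1.93107, so H' = 1.931.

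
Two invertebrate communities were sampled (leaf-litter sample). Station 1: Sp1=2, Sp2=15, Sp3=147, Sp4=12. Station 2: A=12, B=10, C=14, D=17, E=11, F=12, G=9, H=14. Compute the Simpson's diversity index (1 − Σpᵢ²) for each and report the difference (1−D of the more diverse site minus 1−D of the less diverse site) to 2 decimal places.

Station 1: N=176, proportions 0.01136, 0.08523, 0.83523, 0.06818, giving 1−D = 0.29035 (working shown to 5 dp, full precision carried).
Station 2: N=99, proportions 0.12121, 0.10101, 0.14141, 0.17172, 0.11111, 0.12121, 0.09091, 0.14141, giving 1−D = 0.87032.
Difference = |0.29035 − 0.87032| = 0.57997, i.e. 0.58 to 2 decimal places.

0.58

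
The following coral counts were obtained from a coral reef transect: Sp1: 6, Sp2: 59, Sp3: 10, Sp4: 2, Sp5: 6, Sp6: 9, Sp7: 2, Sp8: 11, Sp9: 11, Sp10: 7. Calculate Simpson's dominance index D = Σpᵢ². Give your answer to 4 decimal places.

Total N = 6+59+10+2+6+9+2+11+11+7 = 123, so the proportions are 0.04878, 0.479675, 0.081301, 0.01626, 0.04878, 0.073171, 0.01626, 0.089431, 0.089431, 0.056911 (working shown to 6 dp, full precision carried).
D = 0.04878² + 0.479675² + 0.081301² + 0.01626² + 0.04878² + 0.073171² + 0.01626² + 0.089431² + 0.089431² + 0.056911² = 0.002380 + 0.230088 + 0.006610 + 0.000264 + 0.002380 + 0.005354 + 0.000264 + 0.007998 + 0.007998 + 0.003239 = 0.266574.
To 4 decimal places, D = 0.2666.

0.2666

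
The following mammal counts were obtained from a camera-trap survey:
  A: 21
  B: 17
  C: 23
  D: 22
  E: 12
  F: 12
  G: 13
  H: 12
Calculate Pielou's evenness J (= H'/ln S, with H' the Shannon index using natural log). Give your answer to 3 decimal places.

0.982

Total N = 21+17+23+22+12+12+13+12 = 132, so the proportions are 0.15909, 0.12879, 0.17424, 0.16667, 0.09091, 0.09091, 0.09848, 0.09091 (working shown to 5 dp, full precision carried).
H' = −Σ pᵢ ln pᵢ = −((-0.29245) + (-0.26396) + (-0.30446) + (-0.29863) + (-0.21799) + (-0.21799) + (-0.22827) + (-0.21799)) = 2.04174.
With S = 8 species, ln S = 2.07944, so J = 2.04174/2.07944 = 0.98187, i.e. 0.982 to 3 decimal places.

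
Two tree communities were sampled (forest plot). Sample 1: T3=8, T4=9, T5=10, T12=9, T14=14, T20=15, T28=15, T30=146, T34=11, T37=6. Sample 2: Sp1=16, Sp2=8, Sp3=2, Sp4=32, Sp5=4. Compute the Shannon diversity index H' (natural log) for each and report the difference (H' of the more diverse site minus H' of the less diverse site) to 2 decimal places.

Sample 1: N=243, proportions 0.03292181, 0.03703704, 0.04115226, 0.03703704, 0.05761317, 0.0617284, 0.0617284, 0.60082305, 0.04526749, 0.02469136, giving H' = 1.53366348 (working shown to 8 dp, full precision carried).
Sample 2: N=62, proportions 0.25806452, 0.12903226, 0.03225806, 0.51612903, 0.06451613, giving H' = 1.24274773.
Difference = |1.53366348 − 1.24274773| = 0.29091575, i.e. 0.29 to 2 decimal places.

0.29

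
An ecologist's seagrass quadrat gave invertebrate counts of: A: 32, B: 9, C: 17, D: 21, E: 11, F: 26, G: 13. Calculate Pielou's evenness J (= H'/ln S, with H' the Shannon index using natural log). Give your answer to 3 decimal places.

Total N = 32+9+17+21+11+26+13 = 129, so the proportions are 0.24806, 0.06977, 0.13178, 0.16279, 0.08527, 0.20155, 0.10078 (working shown to 5 dp, full precision carried).
H' = −Σ pᵢ ln pᵢ = −((-0.34582) + (-0.18576) + (-0.26707) + (-0.29551) + (-0.20993) + (-0.32283) + (-0.23127)) = 1.85819.
With S = 7 species, ln S = 1.94591, so J = 1.85819/1.94591 = 0.95492, i.e. 0.955 to 3 decimal places.

0.955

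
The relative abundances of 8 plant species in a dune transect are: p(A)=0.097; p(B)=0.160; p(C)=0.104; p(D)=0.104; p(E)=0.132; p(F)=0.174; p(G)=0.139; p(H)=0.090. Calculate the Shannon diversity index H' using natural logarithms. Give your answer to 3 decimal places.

Each pᵢ ln pᵢ term (working shown to 5 dp, full precision carried): 0.097×(-2.33304)=-0.22631, 0.16×(-1.83258)=-0.29321, 0.104×(-2.26336)=-0.23539, 0.104×(-2.26336)=-0.23539, 0.132×(-2.02495)=-0.26729, 0.174×(-1.74870)=-0.30427, 0.139×(-1.97328)=-0.27429, 0.09×(-2.40795)=-0.21672.
Sum = -2.05287, so H' = 2.053.

2.053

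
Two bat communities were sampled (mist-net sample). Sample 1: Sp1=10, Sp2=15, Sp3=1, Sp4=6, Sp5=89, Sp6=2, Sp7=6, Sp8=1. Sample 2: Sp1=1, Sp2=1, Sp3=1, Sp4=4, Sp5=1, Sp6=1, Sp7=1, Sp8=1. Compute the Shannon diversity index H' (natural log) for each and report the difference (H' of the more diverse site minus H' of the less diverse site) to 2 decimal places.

Sample 1: N=130, proportions 0.0769, 0.1154, 0.0077, 0.0462, 0.6846, 0.0154, 0.0462, 0.0077, giving H' = 1.1289 (working shown to 4 dp, full precision carried).
Sample 2: N=11, proportions 0.0909, 0.0909, 0.0909, 0.3636, 0.0909, 0.0909, 0.0909, 0.0909, giving H' = 1.8938.
Difference = |1.1289 − 1.8938| = 0.7649, i.e. 0.76 to 2 decimal places.

0.76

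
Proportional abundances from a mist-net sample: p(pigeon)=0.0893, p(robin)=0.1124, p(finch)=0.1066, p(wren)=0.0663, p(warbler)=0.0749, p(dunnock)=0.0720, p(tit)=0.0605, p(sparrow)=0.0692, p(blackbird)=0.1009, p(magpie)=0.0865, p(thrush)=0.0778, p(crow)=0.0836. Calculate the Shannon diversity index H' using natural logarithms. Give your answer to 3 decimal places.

Each pᵢ ln pᵢ term (working shown to 5 dp, full precision carried): 0.0893×(-2.41575)=-0.21573, 0.1124×(-2.18569)=-0.24567, 0.1066×(-2.23867)=-0.23864, 0.0663×(-2.71357)=-0.17991, 0.0749×(-2.59160)=-0.19411, 0.072×(-2.63109)=-0.18944, 0.0605×(-2.80511)=-0.16971, 0.0692×(-2.67075)=-0.18482, 0.1009×(-2.29363)=-0.23143, 0.0865×(-2.44761)=-0.21172, 0.0778×(-2.55361)=-0.19867, 0.0836×(-2.48171)=-0.20747.
Sum = -2.46731, so H' = 2.467.

2.467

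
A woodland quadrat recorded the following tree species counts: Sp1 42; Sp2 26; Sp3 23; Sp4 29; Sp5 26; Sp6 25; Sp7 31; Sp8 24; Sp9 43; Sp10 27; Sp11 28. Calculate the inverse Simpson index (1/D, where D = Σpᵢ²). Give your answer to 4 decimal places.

10.4871

Total N = 42+26+23+29+26+25+31+24+43+27+28 = 324, so the proportions are 0.12962963, 0.080246914, 0.070987654, 0.089506173, 0.080246914, 0.077160494, 0.095679012, 0.074074074, 0.132716049, 0.083333333, 0.086419753 (working shown to 9 dp, full precision carried).
D = 0.12962963² + 0.080246914² + 0.070987654² + 0.089506173² + 0.080246914² + 0.077160494² + 0.095679012² + 0.074074074² + 0.132716049² + 0.083333333² + 0.086419753² = 0.016803841 + 0.006439567 + 0.005039247 + 0.008011355 + 0.006439567 + 0.005953742 + 0.009154473 + 0.005486968 + 0.017613550 + 0.006944444 + 0.007468374 = 0.095355129.
So 1/D = 10.487113, i.e. 10.4871 to 4 decimal places.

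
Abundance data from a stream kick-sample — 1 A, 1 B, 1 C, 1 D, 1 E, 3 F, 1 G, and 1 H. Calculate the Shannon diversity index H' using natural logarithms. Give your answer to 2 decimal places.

1.97

Total N = 1+1+1+1+1+3+1+1 = 10, so the proportions are 0.1, 0.1, 0.1, 0.1, 0.1, 0.3, 0.1, 0.1 (working shown to 4 dp, full precision carried).
Each pᵢ ln pᵢ term: 0.1×(-2.3026)=-0.2303, 0.1×(-2.3026)=-0.2303, 0.1×(-2.3026)=-0.2303, 0.1×(-2.3026)=-0.2303, 0.1×(-2.3026)=-0.2303, 0.3×(-1.2040)=-0.3612, 0.1×(-2.3026)=-0.2303, 0.1×(-2.3026)=-0.2303.
Sum = -1.9730, so H' = 1.97.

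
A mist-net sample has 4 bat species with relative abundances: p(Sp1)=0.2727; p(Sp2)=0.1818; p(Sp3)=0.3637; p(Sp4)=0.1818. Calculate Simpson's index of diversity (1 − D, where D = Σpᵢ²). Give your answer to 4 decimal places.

D = 0.2727² + 0.1818² + 0.3637² + 0.1818² = 0.074365 + 0.033051 + 0.132278 + 0.033051 = 0.272745 (working shown to 6 dp, full precision carried).
So 1 − D = 0.727255, i.e. 0.7273 to 4 decimal places.

0.7273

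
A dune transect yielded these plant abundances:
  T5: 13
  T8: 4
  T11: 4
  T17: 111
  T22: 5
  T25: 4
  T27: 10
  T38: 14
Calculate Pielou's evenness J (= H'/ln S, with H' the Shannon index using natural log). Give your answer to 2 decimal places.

0.59

Total N = 13+4+4+111+5+4+10+14 = 165, so the proportions are 0.0788, 0.0242, 0.0242, 0.6727, 0.0303, 0.0242, 0.0606, 0.0848 (working shown to 4 dp, full precision carried).
H' = −Σ pᵢ ln pᵢ = −((-0.2002) + (-0.0902) + (-0.0902) + (-0.2667) + (-0.1060) + (-0.0902) + (-0.1699) + (-0.2093)) = 1.2226.
With S = 8 species, ln S = 2.0794, so J = 1.2226/2.0794 = 0.5879, i.e. 0.59 to 2 decimal places.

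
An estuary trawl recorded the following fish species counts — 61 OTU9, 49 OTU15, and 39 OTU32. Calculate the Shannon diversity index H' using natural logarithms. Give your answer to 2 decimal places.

1.08

Total N = 61+49+39 = 149, so the proportions are 0.4094, 0.3289, 0.2617 (working shown to 4 dp, full precision carried).
Each pᵢ ln pᵢ term: 0.4094×(-0.8931)=-0.3656, 0.3289×(-1.1121)=-0.3657, 0.2617×(-1.3404)=-0.3508.
Sum = -1.0822, so H' = 1.08.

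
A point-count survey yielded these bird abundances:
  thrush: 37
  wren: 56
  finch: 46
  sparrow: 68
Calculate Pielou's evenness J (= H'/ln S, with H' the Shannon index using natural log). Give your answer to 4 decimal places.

Total N = 37+56+46+68 = 207, so the proportions are 0.178744, 0.270531, 0.222222, 0.328502 (working shown to 6 dp, full precision carried).
H' = −Σ pᵢ ln pᵢ = −((-0.307762) + (-0.353684) + (-0.334239) + (-0.365693)) = 1.361377.
With S = 4 species, ln S = 1.386294, so J = 1.361377/1.386294 = 0.982026, i.e. 0.9820 to 4 decimal places.

0.9820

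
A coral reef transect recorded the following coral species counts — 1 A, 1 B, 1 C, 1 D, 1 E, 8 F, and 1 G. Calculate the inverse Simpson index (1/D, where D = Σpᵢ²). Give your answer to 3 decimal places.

Total N = 1+1+1+1+1+8+1 = 14, so the proportions are 0.071429, 0.071429, 0.071429, 0.071429, 0.071429, 0.571429, 0.071429 (working shown to 6 dp, full precision carried).
D = 0.071429² + 0.071429² + 0.071429² + 0.071429² + 0.071429² + 0.571429² + 0.071429² = 0.005102 + 0.005102 + 0.005102 + 0.005102 + 0.005102 + 0.326531 + 0.005102 = 0.357143.
So 1/D = 2.80000, i.e. 2.800 to 3 decimal places.

2.800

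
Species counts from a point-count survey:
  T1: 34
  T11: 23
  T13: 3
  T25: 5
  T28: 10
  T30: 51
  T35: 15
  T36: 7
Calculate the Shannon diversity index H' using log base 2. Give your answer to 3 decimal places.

2.519

Total N = 34+23+3+5+10+51+15+7 = 148, so the proportions are 0.22973, 0.15541, 0.02027, 0.03378, 0.06757, 0.34459, 0.10135, 0.0473 (working shown to 5 dp, full precision carried).
Each pᵢ log₂ pᵢ term: 0.22973×(-2.12199)=-0.48748, 0.15541×(-2.68589)=-0.41740, 0.02027×(-5.62449)=-0.11401, 0.03378×(-4.88753)=-0.16512, 0.06757×(-3.88753)=-0.26267, 0.34459×(-1.53703)=-0.52965, 0.10135×(-3.30256)=-0.33472, 0.0473×(-4.40210)=-0.20821.
Sum = -2.51926, so H' = 2.519.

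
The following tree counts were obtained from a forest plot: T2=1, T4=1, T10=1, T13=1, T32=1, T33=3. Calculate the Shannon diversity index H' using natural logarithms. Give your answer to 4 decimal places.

1.6675

Total N = 1+1+1+1+1+3 = 8, so the proportions are 0.125, 0.125, 0.125, 0.125, 0.125, 0.375 (working shown to 6 dp, full precision carried).
Each pᵢ ln pᵢ term: 0.125×(-2.079442)=-0.259930, 0.125×(-2.079442)=-0.259930, 0.125×(-2.079442)=-0.259930, 0.125×(-2.079442)=-0.259930, 0.125×(-2.079442)=-0.259930, 0.375×(-0.980829)=-0.367811.
Sum = -1.667462, so H' = 1.6675.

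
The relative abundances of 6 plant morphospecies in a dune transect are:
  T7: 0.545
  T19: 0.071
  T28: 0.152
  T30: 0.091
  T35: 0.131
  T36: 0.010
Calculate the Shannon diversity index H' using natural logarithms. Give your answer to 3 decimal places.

1.335

Each pᵢ ln pᵢ term (working shown to 5 dp, full precision carried): 0.545×(-0.60697)=-0.33080, 0.071×(-2.64508)=-0.18780, 0.152×(-1.88387)=-0.28635, 0.091×(-2.39690)=-0.21812, 0.131×(-2.03256)=-0.26627, 0.01×(-4.60517)=-0.04605.
Sum = -1.33538, so H' = 1.335.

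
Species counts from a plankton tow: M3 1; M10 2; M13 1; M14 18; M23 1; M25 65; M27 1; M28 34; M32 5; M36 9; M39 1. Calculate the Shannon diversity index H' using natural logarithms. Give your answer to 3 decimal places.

Total N = 1+2+1+18+1+65+1+34+5+9+1 = 138, so the proportions are 0.00725, 0.01449, 0.00725, 0.13043, 0.00725, 0.47101, 0.00725, 0.24638, 0.03623, 0.06522, 0.00725 (working shown to 5 dp, full precision carried).
Each pᵢ ln pᵢ term: 0.00725×(-4.92725)=-0.03570, 0.01449×(-4.23411)=-0.06136, 0.00725×(-4.92725)=-0.03570, 0.13043×(-2.03688)=-0.26568, 0.00725×(-4.92725)=-0.03570, 0.47101×(-0.75287)=-0.35461, 0.00725×(-4.92725)=-0.03570, 0.24638×(-1.40089)=-0.34515, 0.03623×(-3.31782)=-0.12021, 0.06522×(-2.73003)=-0.17805, 0.00725×(-4.92725)=-0.03570.
Sum = -1.50358, so H' = 1.504.

1.504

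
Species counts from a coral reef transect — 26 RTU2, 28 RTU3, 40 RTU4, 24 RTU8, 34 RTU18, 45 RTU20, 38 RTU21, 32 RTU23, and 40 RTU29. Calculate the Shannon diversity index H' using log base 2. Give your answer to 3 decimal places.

3.141

Total N = 26+28+40+24+34+45+38+32+40 = 307, so the proportions are 0.08469, 0.09121, 0.13029, 0.07818, 0.11075, 0.14658, 0.12378, 0.10423, 0.13029 (working shown to 5 dp, full precision carried).
Each pᵢ log₂ pᵢ term: 0.08469×(-3.56166)=-0.30164, 0.09121×(-3.45474)=-0.31509, 0.13029×(-2.94017)=-0.38308, 0.07818×(-3.67713)=-0.28746, 0.11075×(-3.17463)=-0.35159, 0.14658×(-2.77024)=-0.40606, 0.12378×(-3.01417)=-0.37309, 0.10423×(-3.26209)=-0.34002, 0.13029×(-2.94017)=-0.38308.
Sum = -3.14112, so H' = 3.141.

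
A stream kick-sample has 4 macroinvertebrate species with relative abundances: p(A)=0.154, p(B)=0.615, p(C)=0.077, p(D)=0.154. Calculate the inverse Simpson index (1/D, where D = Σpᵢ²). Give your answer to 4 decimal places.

2.3170

D = 0.154² + 0.615² + 0.077² + 0.154² = 0.0237160 + 0.3782250 + 0.0059290 + 0.0237160 = 0.4315860 (working shown to 7 dp, full precision carried).
So 1/D = 2.317035, i.e. 2.3170 to 4 decimal places.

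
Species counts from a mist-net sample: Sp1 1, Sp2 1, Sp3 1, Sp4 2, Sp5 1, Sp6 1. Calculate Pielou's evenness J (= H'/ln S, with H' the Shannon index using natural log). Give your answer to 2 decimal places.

Total N = 1+1+1+2+1+1 = 7, so the proportions are 0.1429, 0.1429, 0.1429, 0.2857, 0.1429, 0.1429 (working shown to 4 dp, full precision carried).
H' = −Σ pᵢ ln pᵢ = −((-0.2780) + (-0.2780) + (-0.2780) + (-0.3579) + (-0.2780) + (-0.2780)) = 1.7479.
With S = 6 species, ln S = 1.7918, so J = 1.7479/1.7918 = 0.9755, i.e. 0.98 to 2 decimal places.

0.98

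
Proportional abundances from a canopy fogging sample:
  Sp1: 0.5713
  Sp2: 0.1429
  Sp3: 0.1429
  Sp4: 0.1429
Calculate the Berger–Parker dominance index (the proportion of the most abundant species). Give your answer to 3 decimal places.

The largest proportion is 0.5713, i.e. d = 0.571 to 3 decimal places.

0.571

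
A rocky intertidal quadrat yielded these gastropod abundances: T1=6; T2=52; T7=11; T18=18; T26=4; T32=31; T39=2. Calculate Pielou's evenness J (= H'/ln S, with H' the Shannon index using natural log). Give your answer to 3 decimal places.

Total N = 6+52+11+18+4+31+2 = 124, so the proportions are 0.04839, 0.41935, 0.08871, 0.14516, 0.03226, 0.25, 0.01613 (working shown to 5 dp, full precision carried).
H' = −Σ pᵢ ln pᵢ = −((-0.14654) + (-0.36444) + (-0.21489) + (-0.28015) + (-0.11077) + (-0.34657) + (-0.06657)) = 1.52993.
With S = 7 species, ln S = 1.94591, so J = 1.52993/1.94591 = 0.78623, i.e. 0.786 to 3 decimal places.

0.786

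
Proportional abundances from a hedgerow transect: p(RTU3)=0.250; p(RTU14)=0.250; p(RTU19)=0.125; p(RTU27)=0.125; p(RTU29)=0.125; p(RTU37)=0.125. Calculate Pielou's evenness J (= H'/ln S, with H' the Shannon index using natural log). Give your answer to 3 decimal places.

H' = −Σ pᵢ ln pᵢ = −((-0.34657) + (-0.34657) + (-0.25993) + (-0.25993) + (-0.25993) + (-0.25993)) = 1.73287 (working shown to 5 dp, full precision carried).
With S = 6 species, ln S = 1.79176, so J = 1.73287/1.79176 = 0.96713, i.e. 0.967 to 3 decimal places.

0.967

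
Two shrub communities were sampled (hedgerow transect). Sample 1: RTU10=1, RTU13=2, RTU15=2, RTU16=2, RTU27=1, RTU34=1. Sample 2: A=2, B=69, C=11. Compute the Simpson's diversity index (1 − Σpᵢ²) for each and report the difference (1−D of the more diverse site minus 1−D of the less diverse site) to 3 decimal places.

0.541

Sample 1: N=9, proportions 0.111111, 0.222222, 0.222222, 0.222222, 0.111111, 0.111111, giving 1−D = 0.814815 (working shown to 6 dp, full precision carried).
Sample 2: N=82, proportions 0.02439, 0.841463, 0.134146, giving 1−D = 0.273349.
Difference = |0.814815 − 0.273349| = 0.541466, i.e. 0.541 to 3 decimal places.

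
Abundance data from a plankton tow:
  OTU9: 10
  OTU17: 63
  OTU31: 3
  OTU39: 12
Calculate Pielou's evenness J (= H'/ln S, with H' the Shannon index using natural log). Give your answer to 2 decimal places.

0.63

Total N = 10+63+3+12 = 88, so the proportions are 0.1136, 0.7159, 0.0341, 0.1364 (working shown to 4 dp, full precision carried).
H' = −Σ pᵢ ln pᵢ = −((-0.2471) + (-0.2393) + (-0.1152) + (-0.2717)) = 0.8733.
With S = 4 species, ln S = 1.3863, so J = 0.8733/1.3863 = 0.6299, i.e. 0.63 to 2 decimal places.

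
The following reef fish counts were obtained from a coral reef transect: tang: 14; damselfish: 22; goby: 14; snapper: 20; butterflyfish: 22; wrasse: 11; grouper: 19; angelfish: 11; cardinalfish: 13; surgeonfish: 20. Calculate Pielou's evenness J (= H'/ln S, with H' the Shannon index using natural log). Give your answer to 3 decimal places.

Total N = 14+22+14+20+22+11+19+11+13+20 = 166, so the proportions are 0.08434, 0.13253, 0.08434, 0.12048, 0.13253, 0.06627, 0.11446, 0.06627, 0.07831, 0.12048 (working shown to 5 dp, full precision carried).
H' = −Σ pᵢ ln pᵢ = −((-0.20856) + (-0.26784) + (-0.20856) + (-0.25497) + (-0.26784) + (-0.17985) + (-0.24809) + (-0.17985) + (-0.19947) + (-0.25497)) = 2.26999.
With S = 10 species, ln S = 2.30259, so J = 2.26999/2.30259 = 0.98585, i.e. 0.986 to 3 decimal places.

0.986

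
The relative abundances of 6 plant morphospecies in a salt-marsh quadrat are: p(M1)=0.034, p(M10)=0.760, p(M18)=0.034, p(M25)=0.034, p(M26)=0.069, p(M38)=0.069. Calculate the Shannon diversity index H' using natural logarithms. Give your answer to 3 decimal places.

0.922

Each pᵢ ln pᵢ term (working shown to 5 dp, full precision carried): 0.034×(-3.38139)=-0.11497, 0.76×(-0.27444)=-0.20857, 0.034×(-3.38139)=-0.11497, 0.034×(-3.38139)=-0.11497, 0.069×(-2.67365)=-0.18448, 0.069×(-2.67365)=-0.18448.
Sum = -0.92244, so H' = 0.922.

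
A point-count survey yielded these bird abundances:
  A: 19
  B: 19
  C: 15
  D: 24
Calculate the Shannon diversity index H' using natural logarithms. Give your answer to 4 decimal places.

Total N = 19+19+15+24 = 77, so the proportions are 0.246753, 0.246753, 0.194805, 0.311688 (working shown to 6 dp, full precision carried).
Each pᵢ ln pᵢ term: 0.246753×(-1.399366)=-0.345298, 0.246753×(-1.399366)=-0.345298, 0.194805×(-1.635755)=-0.318654, 0.311688×(-1.165752)=-0.363351.
Sum = -1.372601, so H' = 1.3726.

1.3726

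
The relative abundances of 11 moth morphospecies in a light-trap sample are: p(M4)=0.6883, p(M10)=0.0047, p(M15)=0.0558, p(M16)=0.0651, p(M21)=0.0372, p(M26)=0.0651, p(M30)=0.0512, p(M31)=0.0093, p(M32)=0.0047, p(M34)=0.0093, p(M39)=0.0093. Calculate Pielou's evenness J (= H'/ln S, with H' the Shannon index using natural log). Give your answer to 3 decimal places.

H' = −Σ pᵢ ln pᵢ = −((-0.25710) + (-0.02519) + (-0.16104) + (-0.17784) + (-0.12244) + (-0.17784) + (-0.15217) + (-0.04350) + (-0.02519) + (-0.04350) + (-0.04350)) = 1.22933 (working shown to 5 dp, full precision carried).
With S = 11 species, ln S = 2.39790, so J = 1.22933/2.39790 = 0.51267, i.e. 0.513 to 3 decimal places.

0.513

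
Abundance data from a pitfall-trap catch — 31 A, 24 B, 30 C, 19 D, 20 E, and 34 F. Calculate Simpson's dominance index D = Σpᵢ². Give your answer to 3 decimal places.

Total N = 31+24+30+19+20+34 = 158, so the proportions are 0.1962, 0.1519, 0.18987, 0.12025, 0.12658, 0.21519 (working shown to 5 dp, full precision carried).
D = 0.1962² + 0.1519² + 0.18987² + 0.12025² + 0.12658² + 0.21519² = 0.03850 + 0.02307 + 0.03605 + 0.01446 + 0.01602 + 0.04631 = 0.17441.
To 3 decimal places, D = 0.174.

0.174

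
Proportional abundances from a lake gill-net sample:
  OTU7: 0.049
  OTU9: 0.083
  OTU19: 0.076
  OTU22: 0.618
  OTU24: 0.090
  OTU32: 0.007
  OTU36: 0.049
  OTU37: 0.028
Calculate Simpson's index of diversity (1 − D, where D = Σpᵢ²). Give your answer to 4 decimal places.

D = 0.049² + 0.083² + 0.076² + 0.618² + 0.09² + 0.007² + 0.049² + 0.028² = 0.002401 + 0.006889 + 0.005776 + 0.381924 + 0.008100 + 0.000049 + 0.002401 + 0.000784 = 0.408324 (working shown to 6 dp, full precision carried).
So 1 − D = 0.591676, i.e. 0.5917 to 4 decimal places.

0.5917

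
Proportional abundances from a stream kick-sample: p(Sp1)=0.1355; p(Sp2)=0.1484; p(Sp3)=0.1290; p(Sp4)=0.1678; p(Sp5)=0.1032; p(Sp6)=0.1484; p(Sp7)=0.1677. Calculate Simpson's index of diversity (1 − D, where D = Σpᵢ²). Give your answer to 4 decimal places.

D = 0.1355² + 0.1484² + 0.129² + 0.1678² + 0.1032² + 0.1484² + 0.1677² = 0.018360 + 0.022023 + 0.016641 + 0.028157 + 0.010650 + 0.022023 + 0.028123 = 0.145977 (working shown to 6 dp, full precision carried).
So 1 − D = 0.854023, i.e. 0.8540 to 4 decimal places.

0.8540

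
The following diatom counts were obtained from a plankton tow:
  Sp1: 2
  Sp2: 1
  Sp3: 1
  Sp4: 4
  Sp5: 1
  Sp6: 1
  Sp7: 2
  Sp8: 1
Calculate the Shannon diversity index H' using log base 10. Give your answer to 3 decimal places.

0.836

Total N = 2+1+1+4+1+1+2+1 = 13, so the proportions are 0.15385, 0.07692, 0.07692, 0.30769, 0.07692, 0.07692, 0.15385, 0.07692 (working shown to 5 dp, full precision carried).
Each pᵢ log₁₀ pᵢ term: 0.15385×(-0.81291)=-0.12506, 0.07692×(-1.11394)=-0.08569, 0.07692×(-1.11394)=-0.08569, 0.30769×(-0.51188)=-0.15750, 0.07692×(-1.11394)=-0.08569, 0.07692×(-1.11394)=-0.08569, 0.15385×(-0.81291)=-0.12506, 0.07692×(-1.11394)=-0.08569.
Sum = -0.83607, so H' = 0.836.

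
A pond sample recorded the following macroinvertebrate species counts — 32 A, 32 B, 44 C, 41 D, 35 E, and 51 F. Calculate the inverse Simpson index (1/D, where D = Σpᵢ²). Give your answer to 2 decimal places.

Total N = 32+32+44+41+35+51 = 235, so the proportions are 0.13617, 0.13617, 0.187234, 0.174468, 0.148936, 0.217021 (working shown to 6 dp, full precision carried).
D = 0.13617² + 0.13617² + 0.187234² + 0.174468² + 0.148936² + 0.217021² = 0.018542 + 0.018542 + 0.035057 + 0.030439 + 0.022182 + 0.047098 = 0.171861.
So 1/D = 5.8187, i.e. 5.82 to 2 decimal places.

5.82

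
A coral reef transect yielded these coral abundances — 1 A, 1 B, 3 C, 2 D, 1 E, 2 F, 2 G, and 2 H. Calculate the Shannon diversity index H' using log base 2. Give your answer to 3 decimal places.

2.896

Total N = 1+1+3+2+1+2+2+2 = 14, so the proportions are 0.07143, 0.07143, 0.21429, 0.14286, 0.07143, 0.14286, 0.14286, 0.14286 (working shown to 5 dp, full precision carried).
Each pᵢ log₂ pᵢ term: 0.07143×(-3.80735)=-0.27195, 0.07143×(-3.80735)=-0.27195, 0.21429×(-2.22239)=-0.47623, 0.14286×(-2.80735)=-0.40105, 0.07143×(-3.80735)=-0.27195, 0.14286×(-2.80735)=-0.40105, 0.14286×(-2.80735)=-0.40105, 0.14286×(-2.80735)=-0.40105.
Sum = -2.89629, so H' = 2.896.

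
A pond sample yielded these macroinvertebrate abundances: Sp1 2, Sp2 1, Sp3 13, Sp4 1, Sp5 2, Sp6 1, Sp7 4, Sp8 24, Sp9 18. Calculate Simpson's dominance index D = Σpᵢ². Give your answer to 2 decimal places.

0.25

Total N = 2+1+13+1+2+1+4+24+18 = 66, so the proportions are 0.0303, 0.0152, 0.197, 0.0152, 0.0303, 0.0152, 0.0606, 0.3636, 0.2727 (working shown to 4 dp, full precision carried).
D = 0.0303² + 0.0152² + 0.197² + 0.0152² + 0.0303² + 0.0152² + 0.0606² + 0.3636² + 0.2727² = 0.0009 + 0.0002 + 0.0388 + 0.0002 + 0.0009 + 0.0002 + 0.0037 + 0.1322 + 0.0744 = 0.2516.
To 2 decimal places, D = 0.25.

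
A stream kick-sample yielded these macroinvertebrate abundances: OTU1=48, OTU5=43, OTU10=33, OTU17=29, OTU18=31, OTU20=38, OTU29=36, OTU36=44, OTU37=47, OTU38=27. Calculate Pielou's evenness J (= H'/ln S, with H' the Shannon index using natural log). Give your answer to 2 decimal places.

Total N = 48+43+33+29+31+38+36+44+47+27 = 376, so the proportions are 0.1277, 0.1144, 0.0878, 0.0771, 0.0824, 0.1011, 0.0957, 0.117, 0.125, 0.0718 (working shown to 4 dp, full precision carried).
H' = −Σ pᵢ ln pᵢ = −((-0.2628) + (-0.2480) + (-0.2135) + (-0.1976) + (-0.2058) + (-0.2316) + (-0.2246) + (-0.2511) + (-0.2599) + (-0.1891)) = 2.2840.
With S = 10 species, ln S = 2.3026, so J = 2.2840/2.3026 = 0.9919, i.e. 0.99 to 2 decimal places.

0.99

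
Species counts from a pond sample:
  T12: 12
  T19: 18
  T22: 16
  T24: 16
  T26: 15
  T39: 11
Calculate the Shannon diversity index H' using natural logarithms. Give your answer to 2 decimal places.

1.78

Total N = 12+18+16+16+15+11 = 88, so the proportions are 0.1364, 0.2045, 0.1818, 0.1818, 0.1705, 0.125 (working shown to 4 dp, full precision carried).
Each pᵢ ln pᵢ term: 0.1364×(-1.9924)=-0.2717, 0.2045×(-1.5870)=-0.3246, 0.1818×(-1.7047)=-0.3100, 0.1818×(-1.7047)=-0.3100, 0.1705×(-1.7693)=-0.3016, 0.125×(-2.0794)=-0.2599.
Sum = -1.7777, so H' = 1.78.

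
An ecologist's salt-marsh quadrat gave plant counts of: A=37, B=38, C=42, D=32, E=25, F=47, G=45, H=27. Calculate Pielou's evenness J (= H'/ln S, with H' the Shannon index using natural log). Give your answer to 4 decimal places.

Total N = 37+38+42+32+25+47+45+27 = 293, so the proportions are 0.12628, 0.129693, 0.143345, 0.109215, 0.085324, 0.16041, 0.153584, 0.09215 (working shown to 6 dp, full precision carried).
H' = −Σ pᵢ ln pᵢ = −((-0.261305) + (-0.264909) + (-0.278448) + (-0.241850) + (-0.210008) + (-0.293553) + (-0.287740) + (-0.219717)) = 2.057530.
With S = 8 species, ln S = 2.079442, so J = 2.057530/2.079442 = 0.989463, i.e. 0.9895 to 4 decimal places.

0.9895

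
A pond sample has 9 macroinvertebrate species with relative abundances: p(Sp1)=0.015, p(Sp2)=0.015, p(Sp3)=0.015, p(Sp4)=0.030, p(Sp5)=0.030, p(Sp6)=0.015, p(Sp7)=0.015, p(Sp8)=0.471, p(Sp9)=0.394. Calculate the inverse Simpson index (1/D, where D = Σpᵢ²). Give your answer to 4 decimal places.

D = 0.015² + 0.015² + 0.015² + 0.03² + 0.03² + 0.015² + 0.015² + 0.471² + 0.394² = 0.0002250 + 0.0002250 + 0.0002250 + 0.0009000 + 0.0009000 + 0.0002250 + 0.0002250 + 0.2218410 + 0.1552360 = 0.3800020 (working shown to 7 dp, full precision carried).
So 1/D = 2.631565, i.e. 2.6316 to 4 decimal places.

2.6316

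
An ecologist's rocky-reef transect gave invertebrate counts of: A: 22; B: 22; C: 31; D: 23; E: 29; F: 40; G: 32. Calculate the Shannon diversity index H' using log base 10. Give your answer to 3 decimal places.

0.835

Total N = 22+22+31+23+29+40+32 = 199, so the proportions are 0.11055, 0.11055, 0.15578, 0.11558, 0.14573, 0.20101, 0.1608 (working shown to 5 dp, full precision carried).
Each pᵢ log₁₀ pᵢ term: 0.11055×(-0.95643)=-0.10574, 0.11055×(-0.95643)=-0.10574, 0.15578×(-0.80749)=-0.12579, 0.11558×(-0.93713)=-0.10831, 0.14573×(-0.83646)=-0.12190, 0.20101×(-0.69679)=-0.14006, 0.1608×(-0.79370)=-0.12763.
Sum = -0.83516, so H' = 0.835.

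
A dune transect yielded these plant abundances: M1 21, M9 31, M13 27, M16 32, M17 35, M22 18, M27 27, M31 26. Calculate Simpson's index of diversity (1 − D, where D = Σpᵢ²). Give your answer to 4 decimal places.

0.8703

Total N = 21+31+27+32+35+18+27+26 = 217, so the proportions are 0.096774, 0.142857, 0.124424, 0.147465, 0.16129, 0.082949, 0.124424, 0.119816 (working shown to 6 dp, full precision carried).
D = 0.096774² + 0.142857² + 0.124424² + 0.147465² + 0.16129² + 0.082949² + 0.124424² + 0.119816² = 0.009365 + 0.020408 + 0.015481 + 0.021746 + 0.026015 + 0.006881 + 0.015481 + 0.014356 = 0.129733.
So 1 − D = 0.870267, i.e. 0.8703 to 4 decimal places.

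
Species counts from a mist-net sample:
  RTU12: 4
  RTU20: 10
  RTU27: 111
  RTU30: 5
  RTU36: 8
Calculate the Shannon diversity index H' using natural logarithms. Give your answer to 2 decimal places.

Total N = 4+10+111+5+8 = 138, so the proportions are 0.029, 0.0725, 0.8043, 0.0362, 0.058 (working shown to 4 dp, full precision carried).
Each pᵢ ln pᵢ term: 0.029×(-3.5410)=-0.1026, 0.0725×(-2.6247)=-0.1902, 0.8043×(-0.2177)=-0.1751, 0.0362×(-3.3178)=-0.1202, 0.058×(-2.8478)=-0.1651.
Sum = -0.7533, so H' = 0.75.

0.75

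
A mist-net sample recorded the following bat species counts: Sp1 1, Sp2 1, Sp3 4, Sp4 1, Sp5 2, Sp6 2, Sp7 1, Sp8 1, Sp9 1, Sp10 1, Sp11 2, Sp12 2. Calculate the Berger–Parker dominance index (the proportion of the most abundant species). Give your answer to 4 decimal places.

Total N = 1+1+4+1+2+2+1+1+1+1+2+2 = 19, so the proportions are 0.052632, 0.052632, 0.210526, 0.052632, 0.105263, 0.105263, 0.052632, 0.052632, 0.052632, 0.052632, 0.105263, 0.105263 (working shown to 6 dp, full precision carried).
The largest proportion is 0.210526, i.e. d = 0.2105 to 4 decimal places.

0.2105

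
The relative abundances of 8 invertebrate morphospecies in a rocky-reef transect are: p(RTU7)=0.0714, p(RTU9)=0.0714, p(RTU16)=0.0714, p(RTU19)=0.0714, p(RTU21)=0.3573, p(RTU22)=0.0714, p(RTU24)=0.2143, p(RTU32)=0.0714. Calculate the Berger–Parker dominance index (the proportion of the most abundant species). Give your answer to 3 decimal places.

The largest proportion is 0.3573, i.e. d = 0.357 to 3 decimal places.

0.357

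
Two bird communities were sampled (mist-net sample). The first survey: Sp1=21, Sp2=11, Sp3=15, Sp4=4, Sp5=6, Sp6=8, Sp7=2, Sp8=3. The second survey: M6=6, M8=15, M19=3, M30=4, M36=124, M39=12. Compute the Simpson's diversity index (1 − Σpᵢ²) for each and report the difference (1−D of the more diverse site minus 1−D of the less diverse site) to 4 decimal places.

0.4007

The first survey: N=70, proportions 0.3, 0.157143, 0.214286, 0.057143, 0.085714, 0.114286, 0.028571, 0.042857, giving 1−D = 0.813061 (working shown to 6 dp, full precision carried).
The second survey: N=164, proportions 0.036585, 0.091463, 0.018293, 0.02439, 0.756098, 0.073171, giving 1−D = 0.412329.
Difference = |0.813061 − 0.412329| = 0.400732, i.e. 0.4007 to 4 decimal places.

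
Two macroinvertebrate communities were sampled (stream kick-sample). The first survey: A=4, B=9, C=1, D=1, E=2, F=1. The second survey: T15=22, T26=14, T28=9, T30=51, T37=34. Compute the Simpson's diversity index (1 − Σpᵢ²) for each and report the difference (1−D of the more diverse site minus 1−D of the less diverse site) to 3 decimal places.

The first survey: N=18, proportions 0.22222, 0.5, 0.05556, 0.05556, 0.11111, 0.05556, giving 1−D = 0.67901 (working shown to 5 dp, full precision carried).
The second survey: N=130, proportions 0.16923, 0.10769, 0.06923, 0.39231, 0.26154, giving 1−D = 0.73266.
Difference = |0.67901 − 0.73266| = 0.05365, i.e. 0.054 to 3 decimal places.

0.054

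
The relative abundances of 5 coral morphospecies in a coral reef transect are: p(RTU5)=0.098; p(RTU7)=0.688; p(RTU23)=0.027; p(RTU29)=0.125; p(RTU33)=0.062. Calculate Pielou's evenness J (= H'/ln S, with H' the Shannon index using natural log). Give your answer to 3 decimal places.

H' = −Σ pᵢ ln pᵢ = −((-0.22763) + (-0.25729) + (-0.09752) + (-0.25993) + (-0.17240)) = 1.01477 (working shown to 5 dp, full precision carried).
With S = 5 species, ln S = 1.60944, so J = 1.01477/1.60944 = 0.63051, i.e. 0.631 to 3 decimal places.

0.631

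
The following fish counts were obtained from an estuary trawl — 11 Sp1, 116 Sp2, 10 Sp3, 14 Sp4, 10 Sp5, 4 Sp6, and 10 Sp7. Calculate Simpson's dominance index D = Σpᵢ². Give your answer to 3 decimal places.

0.460

Total N = 11+116+10+14+10+4+10 = 175, so the proportions are 0.06286, 0.66286, 0.05714, 0.08, 0.05714, 0.02286, 0.05714 (working shown to 5 dp, full precision carried).
D = 0.06286² + 0.66286² + 0.05714² + 0.08² + 0.05714² + 0.02286² + 0.05714² = 0.00395 + 0.43938 + 0.00327 + 0.00640 + 0.00327 + 0.00052 + 0.00327 = 0.46005.
To 3 decimal places, D = 0.460.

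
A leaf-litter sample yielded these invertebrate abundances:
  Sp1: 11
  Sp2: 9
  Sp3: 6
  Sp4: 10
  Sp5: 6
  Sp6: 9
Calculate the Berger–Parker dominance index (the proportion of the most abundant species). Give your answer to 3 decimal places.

Total N = 11+9+6+10+6+9 = 51, so the proportions are 0.21569, 0.17647, 0.11765, 0.19608, 0.11765, 0.17647 (working shown to 5 dp, full precision carried).
The largest proportion is 0.21569, i.e. d = 0.216 to 3 decimal places.

0.216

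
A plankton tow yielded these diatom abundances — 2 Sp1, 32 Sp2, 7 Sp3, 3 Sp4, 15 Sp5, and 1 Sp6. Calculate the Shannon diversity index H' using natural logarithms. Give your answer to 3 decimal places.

Total N = 2+32+7+3+15+1 = 60, so the proportions are 0.03333, 0.53333, 0.11667, 0.05, 0.25, 0.01667 (working shown to 5 dp, full precision carried).
Each pᵢ ln pᵢ term: 0.03333×(-3.40120)=-0.11337, 0.53333×(-0.62861)=-0.33526, 0.11667×(-2.14843)=-0.25065, 0.05×(-2.99573)=-0.14979, 0.25×(-1.38629)=-0.34657, 0.01667×(-4.09434)=-0.06824.
Sum = -1.26388, so H' = 1.264.

1.264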